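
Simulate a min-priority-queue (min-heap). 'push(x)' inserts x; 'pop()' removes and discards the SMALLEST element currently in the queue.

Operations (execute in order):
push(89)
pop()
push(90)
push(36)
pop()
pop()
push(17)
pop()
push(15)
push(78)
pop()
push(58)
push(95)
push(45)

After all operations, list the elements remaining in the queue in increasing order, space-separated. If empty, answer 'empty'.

Answer: 45 58 78 95

Derivation:
push(89): heap contents = [89]
pop() → 89: heap contents = []
push(90): heap contents = [90]
push(36): heap contents = [36, 90]
pop() → 36: heap contents = [90]
pop() → 90: heap contents = []
push(17): heap contents = [17]
pop() → 17: heap contents = []
push(15): heap contents = [15]
push(78): heap contents = [15, 78]
pop() → 15: heap contents = [78]
push(58): heap contents = [58, 78]
push(95): heap contents = [58, 78, 95]
push(45): heap contents = [45, 58, 78, 95]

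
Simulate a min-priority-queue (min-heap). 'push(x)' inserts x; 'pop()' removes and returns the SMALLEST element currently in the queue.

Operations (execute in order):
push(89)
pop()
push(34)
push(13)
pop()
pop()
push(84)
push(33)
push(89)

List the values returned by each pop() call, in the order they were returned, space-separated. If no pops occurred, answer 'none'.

Answer: 89 13 34

Derivation:
push(89): heap contents = [89]
pop() → 89: heap contents = []
push(34): heap contents = [34]
push(13): heap contents = [13, 34]
pop() → 13: heap contents = [34]
pop() → 34: heap contents = []
push(84): heap contents = [84]
push(33): heap contents = [33, 84]
push(89): heap contents = [33, 84, 89]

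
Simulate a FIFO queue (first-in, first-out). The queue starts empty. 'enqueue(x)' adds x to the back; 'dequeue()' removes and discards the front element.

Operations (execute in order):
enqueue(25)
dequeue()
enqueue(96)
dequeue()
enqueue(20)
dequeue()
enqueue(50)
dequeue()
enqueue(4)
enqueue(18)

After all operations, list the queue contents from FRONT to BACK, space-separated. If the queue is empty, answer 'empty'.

enqueue(25): [25]
dequeue(): []
enqueue(96): [96]
dequeue(): []
enqueue(20): [20]
dequeue(): []
enqueue(50): [50]
dequeue(): []
enqueue(4): [4]
enqueue(18): [4, 18]

Answer: 4 18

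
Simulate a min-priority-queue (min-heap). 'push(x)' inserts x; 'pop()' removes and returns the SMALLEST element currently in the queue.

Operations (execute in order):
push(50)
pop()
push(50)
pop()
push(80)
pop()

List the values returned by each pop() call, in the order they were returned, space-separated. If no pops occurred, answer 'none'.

push(50): heap contents = [50]
pop() → 50: heap contents = []
push(50): heap contents = [50]
pop() → 50: heap contents = []
push(80): heap contents = [80]
pop() → 80: heap contents = []

Answer: 50 50 80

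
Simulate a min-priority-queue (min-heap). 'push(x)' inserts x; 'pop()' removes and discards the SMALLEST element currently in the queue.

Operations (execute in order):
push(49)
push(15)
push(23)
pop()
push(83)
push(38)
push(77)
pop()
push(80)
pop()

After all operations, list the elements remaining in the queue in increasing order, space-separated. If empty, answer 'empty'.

push(49): heap contents = [49]
push(15): heap contents = [15, 49]
push(23): heap contents = [15, 23, 49]
pop() → 15: heap contents = [23, 49]
push(83): heap contents = [23, 49, 83]
push(38): heap contents = [23, 38, 49, 83]
push(77): heap contents = [23, 38, 49, 77, 83]
pop() → 23: heap contents = [38, 49, 77, 83]
push(80): heap contents = [38, 49, 77, 80, 83]
pop() → 38: heap contents = [49, 77, 80, 83]

Answer: 49 77 80 83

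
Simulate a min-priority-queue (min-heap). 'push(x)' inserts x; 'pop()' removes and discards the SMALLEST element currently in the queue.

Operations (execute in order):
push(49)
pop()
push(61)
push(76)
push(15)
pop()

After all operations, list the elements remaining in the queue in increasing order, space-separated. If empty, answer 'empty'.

push(49): heap contents = [49]
pop() → 49: heap contents = []
push(61): heap contents = [61]
push(76): heap contents = [61, 76]
push(15): heap contents = [15, 61, 76]
pop() → 15: heap contents = [61, 76]

Answer: 61 76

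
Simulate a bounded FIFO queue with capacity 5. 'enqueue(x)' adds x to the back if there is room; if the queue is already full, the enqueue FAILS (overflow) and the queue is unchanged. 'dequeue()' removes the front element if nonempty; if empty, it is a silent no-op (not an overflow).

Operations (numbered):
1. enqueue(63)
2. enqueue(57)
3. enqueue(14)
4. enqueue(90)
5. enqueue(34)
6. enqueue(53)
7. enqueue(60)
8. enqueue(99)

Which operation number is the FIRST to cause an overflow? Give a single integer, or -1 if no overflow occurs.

1. enqueue(63): size=1
2. enqueue(57): size=2
3. enqueue(14): size=3
4. enqueue(90): size=4
5. enqueue(34): size=5
6. enqueue(53): size=5=cap → OVERFLOW (fail)
7. enqueue(60): size=5=cap → OVERFLOW (fail)
8. enqueue(99): size=5=cap → OVERFLOW (fail)

Answer: 6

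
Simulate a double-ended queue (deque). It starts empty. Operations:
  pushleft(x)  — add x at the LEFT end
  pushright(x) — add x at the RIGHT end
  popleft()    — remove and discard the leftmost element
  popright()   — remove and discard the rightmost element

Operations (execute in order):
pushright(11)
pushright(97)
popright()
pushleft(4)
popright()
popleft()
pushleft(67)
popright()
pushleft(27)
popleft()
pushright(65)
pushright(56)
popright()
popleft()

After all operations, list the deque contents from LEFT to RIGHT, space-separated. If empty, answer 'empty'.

pushright(11): [11]
pushright(97): [11, 97]
popright(): [11]
pushleft(4): [4, 11]
popright(): [4]
popleft(): []
pushleft(67): [67]
popright(): []
pushleft(27): [27]
popleft(): []
pushright(65): [65]
pushright(56): [65, 56]
popright(): [65]
popleft(): []

Answer: empty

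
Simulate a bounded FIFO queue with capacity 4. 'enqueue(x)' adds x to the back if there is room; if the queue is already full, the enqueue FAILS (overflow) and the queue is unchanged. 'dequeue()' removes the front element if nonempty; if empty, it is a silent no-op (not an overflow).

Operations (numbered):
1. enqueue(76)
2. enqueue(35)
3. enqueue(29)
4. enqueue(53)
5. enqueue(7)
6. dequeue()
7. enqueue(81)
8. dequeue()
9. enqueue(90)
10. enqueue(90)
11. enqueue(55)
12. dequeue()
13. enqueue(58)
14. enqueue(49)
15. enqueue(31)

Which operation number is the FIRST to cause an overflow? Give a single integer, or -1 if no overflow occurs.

Answer: 5

Derivation:
1. enqueue(76): size=1
2. enqueue(35): size=2
3. enqueue(29): size=3
4. enqueue(53): size=4
5. enqueue(7): size=4=cap → OVERFLOW (fail)
6. dequeue(): size=3
7. enqueue(81): size=4
8. dequeue(): size=3
9. enqueue(90): size=4
10. enqueue(90): size=4=cap → OVERFLOW (fail)
11. enqueue(55): size=4=cap → OVERFLOW (fail)
12. dequeue(): size=3
13. enqueue(58): size=4
14. enqueue(49): size=4=cap → OVERFLOW (fail)
15. enqueue(31): size=4=cap → OVERFLOW (fail)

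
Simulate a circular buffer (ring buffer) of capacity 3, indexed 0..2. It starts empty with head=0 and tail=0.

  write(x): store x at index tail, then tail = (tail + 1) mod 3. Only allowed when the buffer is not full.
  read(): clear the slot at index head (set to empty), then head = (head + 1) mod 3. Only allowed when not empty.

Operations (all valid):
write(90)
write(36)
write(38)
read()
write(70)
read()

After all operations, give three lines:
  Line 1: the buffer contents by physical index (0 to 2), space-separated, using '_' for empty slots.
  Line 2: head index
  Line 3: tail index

write(90): buf=[90 _ _], head=0, tail=1, size=1
write(36): buf=[90 36 _], head=0, tail=2, size=2
write(38): buf=[90 36 38], head=0, tail=0, size=3
read(): buf=[_ 36 38], head=1, tail=0, size=2
write(70): buf=[70 36 38], head=1, tail=1, size=3
read(): buf=[70 _ 38], head=2, tail=1, size=2

Answer: 70 _ 38
2
1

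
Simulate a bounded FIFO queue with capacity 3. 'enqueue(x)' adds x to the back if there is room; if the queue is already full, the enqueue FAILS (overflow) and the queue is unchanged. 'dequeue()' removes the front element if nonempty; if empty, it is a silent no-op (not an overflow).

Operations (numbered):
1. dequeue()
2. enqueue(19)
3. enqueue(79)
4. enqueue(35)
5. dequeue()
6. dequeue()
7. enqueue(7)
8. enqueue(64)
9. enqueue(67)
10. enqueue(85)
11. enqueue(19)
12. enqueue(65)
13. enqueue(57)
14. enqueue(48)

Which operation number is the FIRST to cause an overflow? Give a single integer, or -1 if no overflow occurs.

1. dequeue(): empty, no-op, size=0
2. enqueue(19): size=1
3. enqueue(79): size=2
4. enqueue(35): size=3
5. dequeue(): size=2
6. dequeue(): size=1
7. enqueue(7): size=2
8. enqueue(64): size=3
9. enqueue(67): size=3=cap → OVERFLOW (fail)
10. enqueue(85): size=3=cap → OVERFLOW (fail)
11. enqueue(19): size=3=cap → OVERFLOW (fail)
12. enqueue(65): size=3=cap → OVERFLOW (fail)
13. enqueue(57): size=3=cap → OVERFLOW (fail)
14. enqueue(48): size=3=cap → OVERFLOW (fail)

Answer: 9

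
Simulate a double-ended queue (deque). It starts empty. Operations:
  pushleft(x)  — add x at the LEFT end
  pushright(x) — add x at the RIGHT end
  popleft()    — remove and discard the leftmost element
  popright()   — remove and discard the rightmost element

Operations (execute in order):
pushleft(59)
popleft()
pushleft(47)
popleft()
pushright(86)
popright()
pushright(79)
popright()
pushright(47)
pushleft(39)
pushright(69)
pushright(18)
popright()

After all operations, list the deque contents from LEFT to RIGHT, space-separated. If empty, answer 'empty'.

Answer: 39 47 69

Derivation:
pushleft(59): [59]
popleft(): []
pushleft(47): [47]
popleft(): []
pushright(86): [86]
popright(): []
pushright(79): [79]
popright(): []
pushright(47): [47]
pushleft(39): [39, 47]
pushright(69): [39, 47, 69]
pushright(18): [39, 47, 69, 18]
popright(): [39, 47, 69]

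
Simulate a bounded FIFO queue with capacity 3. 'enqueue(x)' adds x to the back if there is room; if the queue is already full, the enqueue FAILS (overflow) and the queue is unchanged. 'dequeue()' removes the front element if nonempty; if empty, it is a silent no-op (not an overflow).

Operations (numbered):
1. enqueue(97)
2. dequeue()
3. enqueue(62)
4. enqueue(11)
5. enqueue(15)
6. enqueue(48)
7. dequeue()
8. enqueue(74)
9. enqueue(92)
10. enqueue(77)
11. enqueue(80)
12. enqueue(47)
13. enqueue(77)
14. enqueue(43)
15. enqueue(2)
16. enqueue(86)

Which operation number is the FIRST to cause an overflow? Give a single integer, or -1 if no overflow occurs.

Answer: 6

Derivation:
1. enqueue(97): size=1
2. dequeue(): size=0
3. enqueue(62): size=1
4. enqueue(11): size=2
5. enqueue(15): size=3
6. enqueue(48): size=3=cap → OVERFLOW (fail)
7. dequeue(): size=2
8. enqueue(74): size=3
9. enqueue(92): size=3=cap → OVERFLOW (fail)
10. enqueue(77): size=3=cap → OVERFLOW (fail)
11. enqueue(80): size=3=cap → OVERFLOW (fail)
12. enqueue(47): size=3=cap → OVERFLOW (fail)
13. enqueue(77): size=3=cap → OVERFLOW (fail)
14. enqueue(43): size=3=cap → OVERFLOW (fail)
15. enqueue(2): size=3=cap → OVERFLOW (fail)
16. enqueue(86): size=3=cap → OVERFLOW (fail)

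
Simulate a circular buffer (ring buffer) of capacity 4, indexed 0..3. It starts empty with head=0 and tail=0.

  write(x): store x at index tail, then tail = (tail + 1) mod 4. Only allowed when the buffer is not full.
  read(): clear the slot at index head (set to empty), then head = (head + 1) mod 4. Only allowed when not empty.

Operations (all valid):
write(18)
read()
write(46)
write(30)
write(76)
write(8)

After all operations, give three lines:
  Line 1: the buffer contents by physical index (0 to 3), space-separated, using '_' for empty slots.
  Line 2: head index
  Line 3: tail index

write(18): buf=[18 _ _ _], head=0, tail=1, size=1
read(): buf=[_ _ _ _], head=1, tail=1, size=0
write(46): buf=[_ 46 _ _], head=1, tail=2, size=1
write(30): buf=[_ 46 30 _], head=1, tail=3, size=2
write(76): buf=[_ 46 30 76], head=1, tail=0, size=3
write(8): buf=[8 46 30 76], head=1, tail=1, size=4

Answer: 8 46 30 76
1
1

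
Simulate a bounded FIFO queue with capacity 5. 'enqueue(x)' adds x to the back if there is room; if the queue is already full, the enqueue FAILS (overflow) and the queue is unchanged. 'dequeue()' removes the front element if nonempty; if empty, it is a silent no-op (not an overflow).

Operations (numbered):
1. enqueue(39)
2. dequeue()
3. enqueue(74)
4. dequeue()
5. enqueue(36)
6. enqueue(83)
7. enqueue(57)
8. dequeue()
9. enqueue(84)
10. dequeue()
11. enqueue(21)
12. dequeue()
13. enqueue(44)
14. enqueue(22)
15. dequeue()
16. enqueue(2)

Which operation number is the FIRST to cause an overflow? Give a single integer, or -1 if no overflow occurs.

1. enqueue(39): size=1
2. dequeue(): size=0
3. enqueue(74): size=1
4. dequeue(): size=0
5. enqueue(36): size=1
6. enqueue(83): size=2
7. enqueue(57): size=3
8. dequeue(): size=2
9. enqueue(84): size=3
10. dequeue(): size=2
11. enqueue(21): size=3
12. dequeue(): size=2
13. enqueue(44): size=3
14. enqueue(22): size=4
15. dequeue(): size=3
16. enqueue(2): size=4

Answer: -1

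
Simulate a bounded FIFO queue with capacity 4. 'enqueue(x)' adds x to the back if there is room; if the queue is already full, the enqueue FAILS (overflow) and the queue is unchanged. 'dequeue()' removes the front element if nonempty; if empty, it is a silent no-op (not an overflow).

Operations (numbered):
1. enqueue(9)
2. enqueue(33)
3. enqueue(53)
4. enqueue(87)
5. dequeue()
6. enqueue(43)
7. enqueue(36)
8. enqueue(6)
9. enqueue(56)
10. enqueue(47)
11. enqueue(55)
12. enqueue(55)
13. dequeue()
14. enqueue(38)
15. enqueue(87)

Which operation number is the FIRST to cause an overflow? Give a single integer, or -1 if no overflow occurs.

1. enqueue(9): size=1
2. enqueue(33): size=2
3. enqueue(53): size=3
4. enqueue(87): size=4
5. dequeue(): size=3
6. enqueue(43): size=4
7. enqueue(36): size=4=cap → OVERFLOW (fail)
8. enqueue(6): size=4=cap → OVERFLOW (fail)
9. enqueue(56): size=4=cap → OVERFLOW (fail)
10. enqueue(47): size=4=cap → OVERFLOW (fail)
11. enqueue(55): size=4=cap → OVERFLOW (fail)
12. enqueue(55): size=4=cap → OVERFLOW (fail)
13. dequeue(): size=3
14. enqueue(38): size=4
15. enqueue(87): size=4=cap → OVERFLOW (fail)

Answer: 7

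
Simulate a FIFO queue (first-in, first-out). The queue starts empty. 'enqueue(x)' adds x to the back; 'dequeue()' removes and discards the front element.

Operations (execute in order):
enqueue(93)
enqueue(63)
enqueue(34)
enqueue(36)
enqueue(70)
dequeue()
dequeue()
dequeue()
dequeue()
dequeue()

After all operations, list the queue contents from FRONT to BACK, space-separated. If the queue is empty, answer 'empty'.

Answer: empty

Derivation:
enqueue(93): [93]
enqueue(63): [93, 63]
enqueue(34): [93, 63, 34]
enqueue(36): [93, 63, 34, 36]
enqueue(70): [93, 63, 34, 36, 70]
dequeue(): [63, 34, 36, 70]
dequeue(): [34, 36, 70]
dequeue(): [36, 70]
dequeue(): [70]
dequeue(): []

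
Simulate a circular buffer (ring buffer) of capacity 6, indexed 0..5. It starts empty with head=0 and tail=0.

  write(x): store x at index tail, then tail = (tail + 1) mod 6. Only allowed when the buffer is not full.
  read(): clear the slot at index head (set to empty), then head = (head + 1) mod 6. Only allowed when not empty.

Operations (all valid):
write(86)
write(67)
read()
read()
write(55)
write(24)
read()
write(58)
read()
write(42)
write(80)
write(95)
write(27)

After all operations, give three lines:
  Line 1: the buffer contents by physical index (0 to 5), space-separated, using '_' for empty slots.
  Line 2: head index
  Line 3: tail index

write(86): buf=[86 _ _ _ _ _], head=0, tail=1, size=1
write(67): buf=[86 67 _ _ _ _], head=0, tail=2, size=2
read(): buf=[_ 67 _ _ _ _], head=1, tail=2, size=1
read(): buf=[_ _ _ _ _ _], head=2, tail=2, size=0
write(55): buf=[_ _ 55 _ _ _], head=2, tail=3, size=1
write(24): buf=[_ _ 55 24 _ _], head=2, tail=4, size=2
read(): buf=[_ _ _ 24 _ _], head=3, tail=4, size=1
write(58): buf=[_ _ _ 24 58 _], head=3, tail=5, size=2
read(): buf=[_ _ _ _ 58 _], head=4, tail=5, size=1
write(42): buf=[_ _ _ _ 58 42], head=4, tail=0, size=2
write(80): buf=[80 _ _ _ 58 42], head=4, tail=1, size=3
write(95): buf=[80 95 _ _ 58 42], head=4, tail=2, size=4
write(27): buf=[80 95 27 _ 58 42], head=4, tail=3, size=5

Answer: 80 95 27 _ 58 42
4
3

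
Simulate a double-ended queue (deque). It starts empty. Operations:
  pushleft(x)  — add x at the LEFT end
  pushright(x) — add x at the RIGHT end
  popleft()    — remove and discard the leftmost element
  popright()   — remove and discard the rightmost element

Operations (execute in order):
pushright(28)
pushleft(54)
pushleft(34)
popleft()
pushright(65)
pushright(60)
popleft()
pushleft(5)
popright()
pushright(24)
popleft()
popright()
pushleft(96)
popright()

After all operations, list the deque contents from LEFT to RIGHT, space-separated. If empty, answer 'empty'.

Answer: 96 28

Derivation:
pushright(28): [28]
pushleft(54): [54, 28]
pushleft(34): [34, 54, 28]
popleft(): [54, 28]
pushright(65): [54, 28, 65]
pushright(60): [54, 28, 65, 60]
popleft(): [28, 65, 60]
pushleft(5): [5, 28, 65, 60]
popright(): [5, 28, 65]
pushright(24): [5, 28, 65, 24]
popleft(): [28, 65, 24]
popright(): [28, 65]
pushleft(96): [96, 28, 65]
popright(): [96, 28]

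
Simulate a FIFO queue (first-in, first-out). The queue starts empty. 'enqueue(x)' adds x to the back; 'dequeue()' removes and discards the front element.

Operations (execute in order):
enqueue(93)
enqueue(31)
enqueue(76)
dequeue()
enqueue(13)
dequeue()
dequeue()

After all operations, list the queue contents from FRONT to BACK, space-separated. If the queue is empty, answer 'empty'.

Answer: 13

Derivation:
enqueue(93): [93]
enqueue(31): [93, 31]
enqueue(76): [93, 31, 76]
dequeue(): [31, 76]
enqueue(13): [31, 76, 13]
dequeue(): [76, 13]
dequeue(): [13]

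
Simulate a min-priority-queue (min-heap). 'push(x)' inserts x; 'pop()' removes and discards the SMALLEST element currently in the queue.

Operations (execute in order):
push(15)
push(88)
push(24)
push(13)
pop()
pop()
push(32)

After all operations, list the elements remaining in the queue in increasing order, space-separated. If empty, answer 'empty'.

push(15): heap contents = [15]
push(88): heap contents = [15, 88]
push(24): heap contents = [15, 24, 88]
push(13): heap contents = [13, 15, 24, 88]
pop() → 13: heap contents = [15, 24, 88]
pop() → 15: heap contents = [24, 88]
push(32): heap contents = [24, 32, 88]

Answer: 24 32 88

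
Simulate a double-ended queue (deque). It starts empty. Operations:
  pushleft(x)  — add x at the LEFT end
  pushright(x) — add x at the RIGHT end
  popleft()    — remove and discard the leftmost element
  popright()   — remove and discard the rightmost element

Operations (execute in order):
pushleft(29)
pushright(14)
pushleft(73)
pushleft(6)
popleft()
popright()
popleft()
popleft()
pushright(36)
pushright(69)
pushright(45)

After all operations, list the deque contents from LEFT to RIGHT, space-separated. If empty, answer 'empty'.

pushleft(29): [29]
pushright(14): [29, 14]
pushleft(73): [73, 29, 14]
pushleft(6): [6, 73, 29, 14]
popleft(): [73, 29, 14]
popright(): [73, 29]
popleft(): [29]
popleft(): []
pushright(36): [36]
pushright(69): [36, 69]
pushright(45): [36, 69, 45]

Answer: 36 69 45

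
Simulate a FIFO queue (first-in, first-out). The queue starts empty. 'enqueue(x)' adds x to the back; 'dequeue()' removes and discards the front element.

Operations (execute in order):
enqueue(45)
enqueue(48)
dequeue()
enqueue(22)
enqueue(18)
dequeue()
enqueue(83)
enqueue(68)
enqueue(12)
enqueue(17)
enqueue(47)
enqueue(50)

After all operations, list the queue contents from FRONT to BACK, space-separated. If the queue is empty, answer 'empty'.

enqueue(45): [45]
enqueue(48): [45, 48]
dequeue(): [48]
enqueue(22): [48, 22]
enqueue(18): [48, 22, 18]
dequeue(): [22, 18]
enqueue(83): [22, 18, 83]
enqueue(68): [22, 18, 83, 68]
enqueue(12): [22, 18, 83, 68, 12]
enqueue(17): [22, 18, 83, 68, 12, 17]
enqueue(47): [22, 18, 83, 68, 12, 17, 47]
enqueue(50): [22, 18, 83, 68, 12, 17, 47, 50]

Answer: 22 18 83 68 12 17 47 50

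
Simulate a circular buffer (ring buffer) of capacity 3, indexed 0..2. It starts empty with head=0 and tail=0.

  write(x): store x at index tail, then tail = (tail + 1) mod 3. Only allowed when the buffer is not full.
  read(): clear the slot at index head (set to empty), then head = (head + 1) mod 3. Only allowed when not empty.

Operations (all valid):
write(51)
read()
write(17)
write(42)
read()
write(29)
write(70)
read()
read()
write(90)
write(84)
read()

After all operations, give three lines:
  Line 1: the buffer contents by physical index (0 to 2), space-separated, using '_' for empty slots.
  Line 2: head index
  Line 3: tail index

Answer: 84 _ 90
2
1

Derivation:
write(51): buf=[51 _ _], head=0, tail=1, size=1
read(): buf=[_ _ _], head=1, tail=1, size=0
write(17): buf=[_ 17 _], head=1, tail=2, size=1
write(42): buf=[_ 17 42], head=1, tail=0, size=2
read(): buf=[_ _ 42], head=2, tail=0, size=1
write(29): buf=[29 _ 42], head=2, tail=1, size=2
write(70): buf=[29 70 42], head=2, tail=2, size=3
read(): buf=[29 70 _], head=0, tail=2, size=2
read(): buf=[_ 70 _], head=1, tail=2, size=1
write(90): buf=[_ 70 90], head=1, tail=0, size=2
write(84): buf=[84 70 90], head=1, tail=1, size=3
read(): buf=[84 _ 90], head=2, tail=1, size=2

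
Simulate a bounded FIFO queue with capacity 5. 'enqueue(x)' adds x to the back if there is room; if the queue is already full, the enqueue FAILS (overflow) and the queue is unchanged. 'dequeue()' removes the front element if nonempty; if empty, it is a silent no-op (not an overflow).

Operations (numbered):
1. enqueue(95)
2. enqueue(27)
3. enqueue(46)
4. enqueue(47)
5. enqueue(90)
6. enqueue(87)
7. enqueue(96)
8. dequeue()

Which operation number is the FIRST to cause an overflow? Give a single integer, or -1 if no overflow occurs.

1. enqueue(95): size=1
2. enqueue(27): size=2
3. enqueue(46): size=3
4. enqueue(47): size=4
5. enqueue(90): size=5
6. enqueue(87): size=5=cap → OVERFLOW (fail)
7. enqueue(96): size=5=cap → OVERFLOW (fail)
8. dequeue(): size=4

Answer: 6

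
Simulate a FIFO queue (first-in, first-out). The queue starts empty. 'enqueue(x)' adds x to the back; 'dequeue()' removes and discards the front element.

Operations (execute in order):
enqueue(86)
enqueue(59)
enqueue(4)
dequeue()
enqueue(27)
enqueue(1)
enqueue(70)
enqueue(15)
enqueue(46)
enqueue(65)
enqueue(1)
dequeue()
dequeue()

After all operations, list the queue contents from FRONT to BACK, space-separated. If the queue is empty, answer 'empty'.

enqueue(86): [86]
enqueue(59): [86, 59]
enqueue(4): [86, 59, 4]
dequeue(): [59, 4]
enqueue(27): [59, 4, 27]
enqueue(1): [59, 4, 27, 1]
enqueue(70): [59, 4, 27, 1, 70]
enqueue(15): [59, 4, 27, 1, 70, 15]
enqueue(46): [59, 4, 27, 1, 70, 15, 46]
enqueue(65): [59, 4, 27, 1, 70, 15, 46, 65]
enqueue(1): [59, 4, 27, 1, 70, 15, 46, 65, 1]
dequeue(): [4, 27, 1, 70, 15, 46, 65, 1]
dequeue(): [27, 1, 70, 15, 46, 65, 1]

Answer: 27 1 70 15 46 65 1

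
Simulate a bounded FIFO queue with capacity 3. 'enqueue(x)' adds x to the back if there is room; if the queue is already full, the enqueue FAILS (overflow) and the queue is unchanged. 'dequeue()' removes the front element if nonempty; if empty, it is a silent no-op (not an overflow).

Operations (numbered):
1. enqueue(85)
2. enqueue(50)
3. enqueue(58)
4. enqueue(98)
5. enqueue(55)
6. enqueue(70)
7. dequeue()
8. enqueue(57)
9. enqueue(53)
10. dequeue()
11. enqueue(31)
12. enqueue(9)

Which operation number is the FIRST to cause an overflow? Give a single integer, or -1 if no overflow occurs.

1. enqueue(85): size=1
2. enqueue(50): size=2
3. enqueue(58): size=3
4. enqueue(98): size=3=cap → OVERFLOW (fail)
5. enqueue(55): size=3=cap → OVERFLOW (fail)
6. enqueue(70): size=3=cap → OVERFLOW (fail)
7. dequeue(): size=2
8. enqueue(57): size=3
9. enqueue(53): size=3=cap → OVERFLOW (fail)
10. dequeue(): size=2
11. enqueue(31): size=3
12. enqueue(9): size=3=cap → OVERFLOW (fail)

Answer: 4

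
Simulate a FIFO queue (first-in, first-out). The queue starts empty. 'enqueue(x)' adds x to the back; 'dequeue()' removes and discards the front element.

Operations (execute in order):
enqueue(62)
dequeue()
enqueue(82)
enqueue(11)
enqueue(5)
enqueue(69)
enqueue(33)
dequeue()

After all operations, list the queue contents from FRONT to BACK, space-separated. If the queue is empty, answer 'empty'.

Answer: 11 5 69 33

Derivation:
enqueue(62): [62]
dequeue(): []
enqueue(82): [82]
enqueue(11): [82, 11]
enqueue(5): [82, 11, 5]
enqueue(69): [82, 11, 5, 69]
enqueue(33): [82, 11, 5, 69, 33]
dequeue(): [11, 5, 69, 33]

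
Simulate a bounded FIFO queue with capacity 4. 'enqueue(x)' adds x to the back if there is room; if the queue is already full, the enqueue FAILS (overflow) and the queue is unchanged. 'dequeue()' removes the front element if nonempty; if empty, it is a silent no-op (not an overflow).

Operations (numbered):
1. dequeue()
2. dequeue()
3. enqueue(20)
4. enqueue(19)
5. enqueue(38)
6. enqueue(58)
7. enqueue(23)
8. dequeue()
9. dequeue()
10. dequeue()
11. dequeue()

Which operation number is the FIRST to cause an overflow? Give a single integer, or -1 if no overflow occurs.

1. dequeue(): empty, no-op, size=0
2. dequeue(): empty, no-op, size=0
3. enqueue(20): size=1
4. enqueue(19): size=2
5. enqueue(38): size=3
6. enqueue(58): size=4
7. enqueue(23): size=4=cap → OVERFLOW (fail)
8. dequeue(): size=3
9. dequeue(): size=2
10. dequeue(): size=1
11. dequeue(): size=0

Answer: 7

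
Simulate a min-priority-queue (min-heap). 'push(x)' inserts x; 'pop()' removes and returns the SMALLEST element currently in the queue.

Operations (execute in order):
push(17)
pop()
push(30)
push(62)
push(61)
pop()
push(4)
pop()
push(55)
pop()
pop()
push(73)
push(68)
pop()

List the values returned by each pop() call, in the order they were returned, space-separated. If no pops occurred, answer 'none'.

Answer: 17 30 4 55 61 62

Derivation:
push(17): heap contents = [17]
pop() → 17: heap contents = []
push(30): heap contents = [30]
push(62): heap contents = [30, 62]
push(61): heap contents = [30, 61, 62]
pop() → 30: heap contents = [61, 62]
push(4): heap contents = [4, 61, 62]
pop() → 4: heap contents = [61, 62]
push(55): heap contents = [55, 61, 62]
pop() → 55: heap contents = [61, 62]
pop() → 61: heap contents = [62]
push(73): heap contents = [62, 73]
push(68): heap contents = [62, 68, 73]
pop() → 62: heap contents = [68, 73]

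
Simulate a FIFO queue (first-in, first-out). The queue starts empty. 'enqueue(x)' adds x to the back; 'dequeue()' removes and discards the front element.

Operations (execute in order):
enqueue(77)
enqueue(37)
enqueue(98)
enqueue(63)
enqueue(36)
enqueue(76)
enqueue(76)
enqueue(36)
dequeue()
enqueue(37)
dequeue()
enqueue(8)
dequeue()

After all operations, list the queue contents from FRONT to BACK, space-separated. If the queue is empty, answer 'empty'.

enqueue(77): [77]
enqueue(37): [77, 37]
enqueue(98): [77, 37, 98]
enqueue(63): [77, 37, 98, 63]
enqueue(36): [77, 37, 98, 63, 36]
enqueue(76): [77, 37, 98, 63, 36, 76]
enqueue(76): [77, 37, 98, 63, 36, 76, 76]
enqueue(36): [77, 37, 98, 63, 36, 76, 76, 36]
dequeue(): [37, 98, 63, 36, 76, 76, 36]
enqueue(37): [37, 98, 63, 36, 76, 76, 36, 37]
dequeue(): [98, 63, 36, 76, 76, 36, 37]
enqueue(8): [98, 63, 36, 76, 76, 36, 37, 8]
dequeue(): [63, 36, 76, 76, 36, 37, 8]

Answer: 63 36 76 76 36 37 8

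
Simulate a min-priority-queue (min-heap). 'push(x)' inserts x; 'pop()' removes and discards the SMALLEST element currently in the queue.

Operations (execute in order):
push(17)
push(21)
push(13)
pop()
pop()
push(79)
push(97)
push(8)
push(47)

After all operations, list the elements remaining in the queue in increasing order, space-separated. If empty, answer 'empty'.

Answer: 8 21 47 79 97

Derivation:
push(17): heap contents = [17]
push(21): heap contents = [17, 21]
push(13): heap contents = [13, 17, 21]
pop() → 13: heap contents = [17, 21]
pop() → 17: heap contents = [21]
push(79): heap contents = [21, 79]
push(97): heap contents = [21, 79, 97]
push(8): heap contents = [8, 21, 79, 97]
push(47): heap contents = [8, 21, 47, 79, 97]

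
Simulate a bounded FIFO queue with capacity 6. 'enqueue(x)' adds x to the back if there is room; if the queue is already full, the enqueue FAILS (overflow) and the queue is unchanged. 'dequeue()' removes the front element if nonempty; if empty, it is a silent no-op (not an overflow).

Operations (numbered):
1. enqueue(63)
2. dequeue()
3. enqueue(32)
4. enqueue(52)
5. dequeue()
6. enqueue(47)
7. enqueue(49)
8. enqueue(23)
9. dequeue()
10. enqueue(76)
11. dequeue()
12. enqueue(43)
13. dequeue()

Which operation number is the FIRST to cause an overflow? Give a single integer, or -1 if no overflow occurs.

1. enqueue(63): size=1
2. dequeue(): size=0
3. enqueue(32): size=1
4. enqueue(52): size=2
5. dequeue(): size=1
6. enqueue(47): size=2
7. enqueue(49): size=3
8. enqueue(23): size=4
9. dequeue(): size=3
10. enqueue(76): size=4
11. dequeue(): size=3
12. enqueue(43): size=4
13. dequeue(): size=3

Answer: -1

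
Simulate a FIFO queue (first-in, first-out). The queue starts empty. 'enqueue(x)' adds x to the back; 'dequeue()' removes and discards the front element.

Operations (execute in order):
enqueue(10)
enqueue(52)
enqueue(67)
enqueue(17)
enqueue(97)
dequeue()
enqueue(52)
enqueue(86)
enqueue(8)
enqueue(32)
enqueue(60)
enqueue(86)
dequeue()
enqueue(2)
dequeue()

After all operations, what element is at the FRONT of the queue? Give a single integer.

Answer: 17

Derivation:
enqueue(10): queue = [10]
enqueue(52): queue = [10, 52]
enqueue(67): queue = [10, 52, 67]
enqueue(17): queue = [10, 52, 67, 17]
enqueue(97): queue = [10, 52, 67, 17, 97]
dequeue(): queue = [52, 67, 17, 97]
enqueue(52): queue = [52, 67, 17, 97, 52]
enqueue(86): queue = [52, 67, 17, 97, 52, 86]
enqueue(8): queue = [52, 67, 17, 97, 52, 86, 8]
enqueue(32): queue = [52, 67, 17, 97, 52, 86, 8, 32]
enqueue(60): queue = [52, 67, 17, 97, 52, 86, 8, 32, 60]
enqueue(86): queue = [52, 67, 17, 97, 52, 86, 8, 32, 60, 86]
dequeue(): queue = [67, 17, 97, 52, 86, 8, 32, 60, 86]
enqueue(2): queue = [67, 17, 97, 52, 86, 8, 32, 60, 86, 2]
dequeue(): queue = [17, 97, 52, 86, 8, 32, 60, 86, 2]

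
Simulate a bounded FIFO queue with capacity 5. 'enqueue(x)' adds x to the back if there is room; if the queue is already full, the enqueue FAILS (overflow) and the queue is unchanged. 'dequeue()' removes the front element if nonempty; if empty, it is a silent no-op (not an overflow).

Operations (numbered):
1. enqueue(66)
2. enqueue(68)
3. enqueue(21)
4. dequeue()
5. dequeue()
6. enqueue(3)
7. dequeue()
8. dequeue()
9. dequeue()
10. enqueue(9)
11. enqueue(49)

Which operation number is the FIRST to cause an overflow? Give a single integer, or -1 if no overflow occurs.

Answer: -1

Derivation:
1. enqueue(66): size=1
2. enqueue(68): size=2
3. enqueue(21): size=3
4. dequeue(): size=2
5. dequeue(): size=1
6. enqueue(3): size=2
7. dequeue(): size=1
8. dequeue(): size=0
9. dequeue(): empty, no-op, size=0
10. enqueue(9): size=1
11. enqueue(49): size=2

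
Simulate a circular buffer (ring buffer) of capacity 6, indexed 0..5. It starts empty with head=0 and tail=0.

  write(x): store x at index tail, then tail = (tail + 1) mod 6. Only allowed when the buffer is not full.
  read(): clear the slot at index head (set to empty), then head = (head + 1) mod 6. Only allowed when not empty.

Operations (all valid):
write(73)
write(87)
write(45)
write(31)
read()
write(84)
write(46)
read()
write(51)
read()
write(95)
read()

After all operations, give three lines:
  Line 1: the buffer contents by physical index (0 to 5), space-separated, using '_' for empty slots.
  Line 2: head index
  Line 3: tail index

Answer: 51 95 _ _ 84 46
4
2

Derivation:
write(73): buf=[73 _ _ _ _ _], head=0, tail=1, size=1
write(87): buf=[73 87 _ _ _ _], head=0, tail=2, size=2
write(45): buf=[73 87 45 _ _ _], head=0, tail=3, size=3
write(31): buf=[73 87 45 31 _ _], head=0, tail=4, size=4
read(): buf=[_ 87 45 31 _ _], head=1, tail=4, size=3
write(84): buf=[_ 87 45 31 84 _], head=1, tail=5, size=4
write(46): buf=[_ 87 45 31 84 46], head=1, tail=0, size=5
read(): buf=[_ _ 45 31 84 46], head=2, tail=0, size=4
write(51): buf=[51 _ 45 31 84 46], head=2, tail=1, size=5
read(): buf=[51 _ _ 31 84 46], head=3, tail=1, size=4
write(95): buf=[51 95 _ 31 84 46], head=3, tail=2, size=5
read(): buf=[51 95 _ _ 84 46], head=4, tail=2, size=4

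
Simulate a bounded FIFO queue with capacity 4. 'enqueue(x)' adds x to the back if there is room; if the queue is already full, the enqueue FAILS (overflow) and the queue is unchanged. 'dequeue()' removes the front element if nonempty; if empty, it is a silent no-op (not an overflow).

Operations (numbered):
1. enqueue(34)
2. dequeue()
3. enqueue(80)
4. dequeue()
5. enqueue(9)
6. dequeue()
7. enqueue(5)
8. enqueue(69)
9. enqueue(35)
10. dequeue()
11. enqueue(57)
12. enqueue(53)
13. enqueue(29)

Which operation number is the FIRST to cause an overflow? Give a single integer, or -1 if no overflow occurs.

1. enqueue(34): size=1
2. dequeue(): size=0
3. enqueue(80): size=1
4. dequeue(): size=0
5. enqueue(9): size=1
6. dequeue(): size=0
7. enqueue(5): size=1
8. enqueue(69): size=2
9. enqueue(35): size=3
10. dequeue(): size=2
11. enqueue(57): size=3
12. enqueue(53): size=4
13. enqueue(29): size=4=cap → OVERFLOW (fail)

Answer: 13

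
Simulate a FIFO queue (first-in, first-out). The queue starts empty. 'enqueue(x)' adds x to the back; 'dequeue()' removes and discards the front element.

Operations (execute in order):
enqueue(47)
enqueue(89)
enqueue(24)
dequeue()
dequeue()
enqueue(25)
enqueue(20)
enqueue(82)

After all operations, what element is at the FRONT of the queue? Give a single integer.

Answer: 24

Derivation:
enqueue(47): queue = [47]
enqueue(89): queue = [47, 89]
enqueue(24): queue = [47, 89, 24]
dequeue(): queue = [89, 24]
dequeue(): queue = [24]
enqueue(25): queue = [24, 25]
enqueue(20): queue = [24, 25, 20]
enqueue(82): queue = [24, 25, 20, 82]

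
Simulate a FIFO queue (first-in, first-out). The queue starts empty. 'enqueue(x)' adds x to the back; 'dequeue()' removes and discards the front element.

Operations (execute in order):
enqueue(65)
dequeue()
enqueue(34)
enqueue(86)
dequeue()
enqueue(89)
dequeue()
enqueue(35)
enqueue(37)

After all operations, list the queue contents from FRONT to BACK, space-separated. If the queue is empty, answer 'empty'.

Answer: 89 35 37

Derivation:
enqueue(65): [65]
dequeue(): []
enqueue(34): [34]
enqueue(86): [34, 86]
dequeue(): [86]
enqueue(89): [86, 89]
dequeue(): [89]
enqueue(35): [89, 35]
enqueue(37): [89, 35, 37]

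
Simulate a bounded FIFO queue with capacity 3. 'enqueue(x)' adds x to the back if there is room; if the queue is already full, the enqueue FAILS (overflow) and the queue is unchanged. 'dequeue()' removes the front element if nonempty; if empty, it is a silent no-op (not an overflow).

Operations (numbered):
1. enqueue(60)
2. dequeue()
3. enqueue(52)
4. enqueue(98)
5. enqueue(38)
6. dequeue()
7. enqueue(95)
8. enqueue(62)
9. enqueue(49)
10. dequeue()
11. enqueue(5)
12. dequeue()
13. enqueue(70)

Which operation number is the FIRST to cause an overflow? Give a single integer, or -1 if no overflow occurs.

1. enqueue(60): size=1
2. dequeue(): size=0
3. enqueue(52): size=1
4. enqueue(98): size=2
5. enqueue(38): size=3
6. dequeue(): size=2
7. enqueue(95): size=3
8. enqueue(62): size=3=cap → OVERFLOW (fail)
9. enqueue(49): size=3=cap → OVERFLOW (fail)
10. dequeue(): size=2
11. enqueue(5): size=3
12. dequeue(): size=2
13. enqueue(70): size=3

Answer: 8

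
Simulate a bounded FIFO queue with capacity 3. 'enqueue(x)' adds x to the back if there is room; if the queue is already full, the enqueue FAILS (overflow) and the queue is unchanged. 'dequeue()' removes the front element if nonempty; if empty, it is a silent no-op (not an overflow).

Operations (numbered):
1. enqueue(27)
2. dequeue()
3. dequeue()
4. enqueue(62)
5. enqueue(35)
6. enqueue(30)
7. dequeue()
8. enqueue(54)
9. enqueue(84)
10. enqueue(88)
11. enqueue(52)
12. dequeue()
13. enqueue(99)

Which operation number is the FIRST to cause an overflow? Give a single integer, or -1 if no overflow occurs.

Answer: 9

Derivation:
1. enqueue(27): size=1
2. dequeue(): size=0
3. dequeue(): empty, no-op, size=0
4. enqueue(62): size=1
5. enqueue(35): size=2
6. enqueue(30): size=3
7. dequeue(): size=2
8. enqueue(54): size=3
9. enqueue(84): size=3=cap → OVERFLOW (fail)
10. enqueue(88): size=3=cap → OVERFLOW (fail)
11. enqueue(52): size=3=cap → OVERFLOW (fail)
12. dequeue(): size=2
13. enqueue(99): size=3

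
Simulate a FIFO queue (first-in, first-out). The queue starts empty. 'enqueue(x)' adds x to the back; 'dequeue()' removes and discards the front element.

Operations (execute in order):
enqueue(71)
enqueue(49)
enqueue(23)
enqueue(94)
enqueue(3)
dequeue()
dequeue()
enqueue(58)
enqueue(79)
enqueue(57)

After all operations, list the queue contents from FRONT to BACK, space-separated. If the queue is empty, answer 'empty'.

Answer: 23 94 3 58 79 57

Derivation:
enqueue(71): [71]
enqueue(49): [71, 49]
enqueue(23): [71, 49, 23]
enqueue(94): [71, 49, 23, 94]
enqueue(3): [71, 49, 23, 94, 3]
dequeue(): [49, 23, 94, 3]
dequeue(): [23, 94, 3]
enqueue(58): [23, 94, 3, 58]
enqueue(79): [23, 94, 3, 58, 79]
enqueue(57): [23, 94, 3, 58, 79, 57]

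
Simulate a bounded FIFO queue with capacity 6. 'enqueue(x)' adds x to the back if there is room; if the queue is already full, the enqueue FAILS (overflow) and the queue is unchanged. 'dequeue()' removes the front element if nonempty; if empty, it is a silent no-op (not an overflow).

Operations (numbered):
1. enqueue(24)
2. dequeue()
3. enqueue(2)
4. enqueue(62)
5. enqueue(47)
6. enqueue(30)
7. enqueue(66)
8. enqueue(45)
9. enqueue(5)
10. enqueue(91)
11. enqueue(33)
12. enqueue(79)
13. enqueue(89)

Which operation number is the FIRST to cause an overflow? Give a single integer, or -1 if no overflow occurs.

Answer: 9

Derivation:
1. enqueue(24): size=1
2. dequeue(): size=0
3. enqueue(2): size=1
4. enqueue(62): size=2
5. enqueue(47): size=3
6. enqueue(30): size=4
7. enqueue(66): size=5
8. enqueue(45): size=6
9. enqueue(5): size=6=cap → OVERFLOW (fail)
10. enqueue(91): size=6=cap → OVERFLOW (fail)
11. enqueue(33): size=6=cap → OVERFLOW (fail)
12. enqueue(79): size=6=cap → OVERFLOW (fail)
13. enqueue(89): size=6=cap → OVERFLOW (fail)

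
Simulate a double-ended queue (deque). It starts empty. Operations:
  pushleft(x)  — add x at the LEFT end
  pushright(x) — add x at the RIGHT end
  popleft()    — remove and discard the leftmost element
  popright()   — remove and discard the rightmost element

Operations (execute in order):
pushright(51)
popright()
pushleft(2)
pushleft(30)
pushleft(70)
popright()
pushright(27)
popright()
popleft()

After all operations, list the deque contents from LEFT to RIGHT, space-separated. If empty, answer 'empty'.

pushright(51): [51]
popright(): []
pushleft(2): [2]
pushleft(30): [30, 2]
pushleft(70): [70, 30, 2]
popright(): [70, 30]
pushright(27): [70, 30, 27]
popright(): [70, 30]
popleft(): [30]

Answer: 30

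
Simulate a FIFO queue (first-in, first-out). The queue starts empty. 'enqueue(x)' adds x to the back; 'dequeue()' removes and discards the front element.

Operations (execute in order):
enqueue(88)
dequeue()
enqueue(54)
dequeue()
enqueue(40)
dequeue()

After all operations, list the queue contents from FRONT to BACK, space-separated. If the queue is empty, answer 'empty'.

enqueue(88): [88]
dequeue(): []
enqueue(54): [54]
dequeue(): []
enqueue(40): [40]
dequeue(): []

Answer: empty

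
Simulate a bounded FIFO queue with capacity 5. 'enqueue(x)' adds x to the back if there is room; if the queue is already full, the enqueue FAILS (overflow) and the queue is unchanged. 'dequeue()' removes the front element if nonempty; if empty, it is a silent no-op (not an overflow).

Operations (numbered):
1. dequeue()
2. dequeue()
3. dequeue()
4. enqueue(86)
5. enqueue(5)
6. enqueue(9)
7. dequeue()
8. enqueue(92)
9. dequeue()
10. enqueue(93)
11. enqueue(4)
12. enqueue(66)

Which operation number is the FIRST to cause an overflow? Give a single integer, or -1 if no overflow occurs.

Answer: -1

Derivation:
1. dequeue(): empty, no-op, size=0
2. dequeue(): empty, no-op, size=0
3. dequeue(): empty, no-op, size=0
4. enqueue(86): size=1
5. enqueue(5): size=2
6. enqueue(9): size=3
7. dequeue(): size=2
8. enqueue(92): size=3
9. dequeue(): size=2
10. enqueue(93): size=3
11. enqueue(4): size=4
12. enqueue(66): size=5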